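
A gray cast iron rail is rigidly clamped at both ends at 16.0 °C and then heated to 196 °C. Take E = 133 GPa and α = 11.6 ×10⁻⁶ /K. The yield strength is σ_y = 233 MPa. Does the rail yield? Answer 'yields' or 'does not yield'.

yields

ΔT = 180.0 K. Constrained thermal stress σ = E·α·ΔT = 133.0×10³ MPa × 11.6×10⁻⁶ × 180.0 = 278 MPa (compressive).
Compare to σ_y = 233 MPa: σ ≥ σ_y, so it yields.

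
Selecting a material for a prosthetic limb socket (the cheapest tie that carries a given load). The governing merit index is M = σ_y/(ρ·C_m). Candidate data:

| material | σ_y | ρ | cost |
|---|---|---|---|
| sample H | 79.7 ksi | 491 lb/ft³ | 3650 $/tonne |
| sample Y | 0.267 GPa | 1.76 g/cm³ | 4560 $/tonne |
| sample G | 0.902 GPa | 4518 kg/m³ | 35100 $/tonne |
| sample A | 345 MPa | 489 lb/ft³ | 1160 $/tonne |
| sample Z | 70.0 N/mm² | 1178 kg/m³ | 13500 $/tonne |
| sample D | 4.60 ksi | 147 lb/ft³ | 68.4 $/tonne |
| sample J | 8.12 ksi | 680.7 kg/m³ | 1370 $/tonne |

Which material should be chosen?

sample D

In SI units:
  sample H: σ_y = 549.5 MPa, ρ = 7865 kg/m³, cost = 3.650 $/kg
  sample Y: σ_y = 267.0 MPa, ρ = 1760 kg/m³, cost = 4.560 $/kg
  sample G: σ_y = 902.0 MPa, ρ = 4518 kg/m³, cost = 35.10 $/kg
  sample A: σ_y = 345.0 MPa, ρ = 7833 kg/m³, cost = 1.160 $/kg
  sample Z: σ_y = 70.00 MPa, ρ = 1178 kg/m³, cost = 13.50 $/kg
  sample D: σ_y = 31.72 MPa, ρ = 2355 kg/m³, cost = 0.06840 $/kg
  sample J: σ_y = 55.99 MPa, ρ = 680.7 kg/m³, cost = 1.370 $/kg
  sample D: M = 197 kN·m per $
  sample J: M = 60.0 kN·m per $
  sample A: M = 38.0 kN·m per $
  sample Y: M = 33.3 kN·m per $
  sample H: M = 19.1 kN·m per $
  sample G: M = 5.69 kN·m per $
  sample Z: M = 4.40 kN·m per $
Sample D ranks first.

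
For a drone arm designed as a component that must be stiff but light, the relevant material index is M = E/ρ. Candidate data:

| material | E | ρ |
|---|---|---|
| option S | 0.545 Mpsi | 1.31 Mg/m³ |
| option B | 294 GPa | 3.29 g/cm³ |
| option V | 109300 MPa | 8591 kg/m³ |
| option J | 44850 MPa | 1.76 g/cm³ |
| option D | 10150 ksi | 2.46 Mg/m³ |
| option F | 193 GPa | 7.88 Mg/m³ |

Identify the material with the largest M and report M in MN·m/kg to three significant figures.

option B, M = 89.4 MN·m/kg

In SI units:
  option S: E = 3.758 GPa, ρ = 1310 kg/m³
  option B: E = 294.0 GPa, ρ = 3290 kg/m³
  option V: E = 109.3 GPa, ρ = 8591 kg/m³
  option J: E = 44.85 GPa, ρ = 1760 kg/m³
  option D: E = 69.98 GPa, ρ = 2460 kg/m³
  option F: E = 193.0 GPa, ρ = 7880 kg/m³
  option B: M = 89.4 MN·m/kg
  option D: M = 28.4 MN·m/kg
  option J: M = 25.5 MN·m/kg
  option F: M = 24.5 MN·m/kg
  option V: M = 12.7 MN·m/kg
  option S: M = 2.87 MN·m/kg
Highest index: option B.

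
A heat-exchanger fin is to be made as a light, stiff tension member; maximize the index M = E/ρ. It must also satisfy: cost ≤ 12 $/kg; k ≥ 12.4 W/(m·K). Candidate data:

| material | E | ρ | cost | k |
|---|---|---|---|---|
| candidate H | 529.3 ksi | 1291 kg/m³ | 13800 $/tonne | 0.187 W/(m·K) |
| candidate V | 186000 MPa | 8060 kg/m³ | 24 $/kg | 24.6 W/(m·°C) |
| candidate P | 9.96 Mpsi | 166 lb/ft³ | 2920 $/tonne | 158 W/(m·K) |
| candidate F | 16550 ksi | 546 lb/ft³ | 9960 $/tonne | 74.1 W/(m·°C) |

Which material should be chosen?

Screen on constraints: cost ≤ 12 $/kg; k ≥ 12.4 W/(m·K). Survivors: candidate P, candidate F.
After converting to SI:
  candidate P: E = 68.67 GPa, ρ = 2659 kg/m³
  candidate F: E = 114.1 GPa, ρ = 8746 kg/m³
  candidate P: M = 25.8 MN·m/kg
  candidate F: M = 13.0 MN·m/kg
Highest index: candidate P.

candidate P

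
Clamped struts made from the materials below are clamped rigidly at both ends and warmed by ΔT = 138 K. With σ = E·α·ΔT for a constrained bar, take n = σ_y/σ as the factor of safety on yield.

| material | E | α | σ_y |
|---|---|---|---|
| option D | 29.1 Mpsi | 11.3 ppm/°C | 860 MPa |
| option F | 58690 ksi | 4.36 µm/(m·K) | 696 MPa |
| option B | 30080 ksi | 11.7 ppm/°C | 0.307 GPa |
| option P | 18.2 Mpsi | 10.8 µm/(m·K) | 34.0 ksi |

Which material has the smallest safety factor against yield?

In consistent units (E in GPa, α in ×10⁻⁶/K, σ_y in MPa):
  option D: E = 200.6, α = 11.3, σ_y = 860.0 → σ = 313 MPa, n = 2.75
  option F: E = 404.7, α = 4.36, σ_y = 696.0 → σ = 243 MPa, n = 2.86
  option B: E = 207.4, α = 11.7, σ_y = 307.0 → σ = 335 MPa, n = 0.917
  option P: E = 125.5, α = 10.8, σ_y = 234.4 → σ = 187 MPa, n = 1.25
The minimum is option B at n = 0.917.

option B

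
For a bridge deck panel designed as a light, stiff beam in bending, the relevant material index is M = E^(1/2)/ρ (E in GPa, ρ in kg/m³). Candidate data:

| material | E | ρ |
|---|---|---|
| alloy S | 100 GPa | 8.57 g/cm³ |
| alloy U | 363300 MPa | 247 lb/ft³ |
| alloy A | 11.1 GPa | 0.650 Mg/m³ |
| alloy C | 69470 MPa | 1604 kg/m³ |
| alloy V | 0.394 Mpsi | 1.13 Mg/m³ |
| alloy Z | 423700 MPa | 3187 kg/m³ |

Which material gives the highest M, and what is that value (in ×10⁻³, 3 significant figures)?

Normalizing units and computing the index:
  alloy S: E = 100.0 GPa, ρ = 8570 kg/m³
  alloy U: E = 363.3 GPa, ρ = 3957 kg/m³
  alloy A: E = 11.10 GPa, ρ = 650.0 kg/m³
  alloy C: E = 69.47 GPa, ρ = 1604 kg/m³
  alloy V: E = 2.717 GPa, ρ = 1130 kg/m³
  alloy Z: E = 423.7 GPa, ρ = 3187 kg/m³
  alloy Z: M = 6.46×10⁻³
  alloy C: M = 5.20×10⁻³
  alloy A: M = 5.13×10⁻³
  alloy U: M = 4.82×10⁻³
  alloy V: M = 1.46×10⁻³
  alloy S: M = 1.17×10⁻³
Alloy Z ranks first.

alloy Z, M = 6.46×10⁻³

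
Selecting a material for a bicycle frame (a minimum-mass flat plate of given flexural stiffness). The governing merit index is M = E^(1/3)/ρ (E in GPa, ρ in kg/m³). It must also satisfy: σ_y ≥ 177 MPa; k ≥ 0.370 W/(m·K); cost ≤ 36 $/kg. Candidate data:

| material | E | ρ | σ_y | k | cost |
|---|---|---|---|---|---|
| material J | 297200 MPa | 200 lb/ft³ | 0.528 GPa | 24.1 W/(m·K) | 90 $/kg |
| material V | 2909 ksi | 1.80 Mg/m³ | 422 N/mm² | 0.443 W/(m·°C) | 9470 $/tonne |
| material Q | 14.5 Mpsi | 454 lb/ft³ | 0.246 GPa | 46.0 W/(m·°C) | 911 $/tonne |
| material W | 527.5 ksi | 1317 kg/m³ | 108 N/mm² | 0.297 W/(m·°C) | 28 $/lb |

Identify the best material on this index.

Screen on constraints: σ_y ≥ 177 MPa; k ≥ 0.370 W/(m·K); cost ≤ 36 $/kg. Survivors: material V, material Q.
Putting every candidate on a common basis:
  material V: E = 20.06 GPa, ρ = 1800 kg/m³
  material Q: E = 99.97 GPa, ρ = 7272 kg/m³
  material V: M = 1.51×10⁻³
  material Q: M = 0.638×10⁻³
Material V has the largest M.

material V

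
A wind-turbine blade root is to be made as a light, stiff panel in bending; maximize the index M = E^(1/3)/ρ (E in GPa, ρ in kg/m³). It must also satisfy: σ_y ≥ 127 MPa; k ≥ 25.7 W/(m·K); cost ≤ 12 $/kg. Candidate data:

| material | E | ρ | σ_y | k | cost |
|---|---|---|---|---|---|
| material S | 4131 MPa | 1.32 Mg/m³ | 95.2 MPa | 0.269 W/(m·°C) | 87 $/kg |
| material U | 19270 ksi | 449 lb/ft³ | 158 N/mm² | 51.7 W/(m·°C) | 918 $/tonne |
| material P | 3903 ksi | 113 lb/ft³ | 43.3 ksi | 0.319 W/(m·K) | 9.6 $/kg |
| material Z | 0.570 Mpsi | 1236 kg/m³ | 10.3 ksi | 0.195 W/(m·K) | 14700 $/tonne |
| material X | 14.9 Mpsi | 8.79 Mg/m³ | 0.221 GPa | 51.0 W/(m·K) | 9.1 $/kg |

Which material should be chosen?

Screen on constraints: σ_y ≥ 127 MPa; k ≥ 25.7 W/(m·K); cost ≤ 12 $/kg. Survivors: material U, material X.
Convert each candidate to consistent units, then evaluate M:
  material U: E = 132.9 GPa, ρ = 7192 kg/m³
  material X: E = 102.7 GPa, ρ = 8790 kg/m³
  material U: M = 0.709×10⁻³
  material X: M = 0.533×10⁻³
The maximum is for material U.

material U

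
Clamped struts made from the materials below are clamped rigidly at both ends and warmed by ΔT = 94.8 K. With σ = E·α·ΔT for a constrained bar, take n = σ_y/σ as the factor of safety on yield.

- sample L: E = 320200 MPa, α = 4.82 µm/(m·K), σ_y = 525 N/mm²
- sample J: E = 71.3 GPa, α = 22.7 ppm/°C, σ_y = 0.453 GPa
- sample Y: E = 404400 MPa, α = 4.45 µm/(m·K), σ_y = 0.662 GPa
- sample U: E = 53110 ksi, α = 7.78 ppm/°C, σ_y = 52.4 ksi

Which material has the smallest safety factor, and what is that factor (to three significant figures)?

sample U, n = 1.34

In consistent units (E in GPa, α in ×10⁻⁶/K, σ_y in MPa):
  sample L: E = 320.2, α = 4.82, σ_y = 525.0 → σ = 146 MPa, n = 3.59
  sample J: E = 71.30, α = 22.7, σ_y = 453.0 → σ = 153 MPa, n = 2.95
  sample Y: E = 404.4, α = 4.45, σ_y = 662.0 → σ = 171 MPa, n = 3.88
  sample U: E = 366.2, α = 7.78, σ_y = 361.3 → σ = 270 MPa, n = 1.34
Smallest n: sample U with n = 1.34.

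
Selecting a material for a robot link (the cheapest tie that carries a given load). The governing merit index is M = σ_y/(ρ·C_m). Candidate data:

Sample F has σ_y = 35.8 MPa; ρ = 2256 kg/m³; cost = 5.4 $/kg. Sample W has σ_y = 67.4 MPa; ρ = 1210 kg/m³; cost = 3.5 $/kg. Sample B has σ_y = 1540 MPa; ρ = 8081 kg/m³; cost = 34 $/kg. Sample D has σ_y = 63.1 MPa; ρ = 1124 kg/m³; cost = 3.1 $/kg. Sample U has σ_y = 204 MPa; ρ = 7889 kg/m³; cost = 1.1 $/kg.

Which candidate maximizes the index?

Evaluate M for each candidate:
  sample U: M = 23.5 kN·m per $
  sample D: M = 18.1 kN·m per $
  sample W: M = 15.9 kN·m per $
  sample B: M = 5.61 kN·m per $
  sample F: M = 2.94 kN·m per $
Sample U ranks first.

sample U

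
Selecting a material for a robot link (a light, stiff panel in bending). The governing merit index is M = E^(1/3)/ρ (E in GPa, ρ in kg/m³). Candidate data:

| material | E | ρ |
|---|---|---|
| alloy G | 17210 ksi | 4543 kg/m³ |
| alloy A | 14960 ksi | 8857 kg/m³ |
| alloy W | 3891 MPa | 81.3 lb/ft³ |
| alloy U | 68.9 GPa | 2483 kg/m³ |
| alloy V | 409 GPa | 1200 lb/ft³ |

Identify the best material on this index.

alloy U

After converting to SI:
  alloy G: E = 118.7 GPa, ρ = 4543 kg/m³
  alloy A: E = 103.1 GPa, ρ = 8857 kg/m³
  alloy W: E = 3.891 GPa, ρ = 1302 kg/m³
  alloy U: E = 68.90 GPa, ρ = 2483 kg/m³
  alloy V: E = 409.0 GPa, ρ = 19220 kg/m³
  alloy U: M = 1.65×10⁻³
  alloy W: M = 1.21×10⁻³
  alloy G: M = 1.08×10⁻³
  alloy A: M = 0.529×10⁻³
  alloy V: M = 0.386×10⁻³
The maximum is for alloy U.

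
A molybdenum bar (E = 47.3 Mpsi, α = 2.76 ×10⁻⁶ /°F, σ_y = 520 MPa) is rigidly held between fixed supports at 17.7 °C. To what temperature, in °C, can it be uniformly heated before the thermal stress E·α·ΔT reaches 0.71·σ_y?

246 °C

E = 47.3 Mpsi = 326.1 GPa.
α = 2.76×10⁻⁶/°F × 9/5 = 4.97×10⁻⁶/K.
E·α·ΔT = 369.2 MPa ⇒ ΔT = 369.2 / (326.1×10³ × 4.97×10⁻⁶) = 227.9 K.
T = 17.7 + 227.9 = 245.6 °C.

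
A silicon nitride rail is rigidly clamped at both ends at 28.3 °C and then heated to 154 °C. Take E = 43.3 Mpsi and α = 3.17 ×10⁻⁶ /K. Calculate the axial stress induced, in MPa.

119 MPa

E = 43.3 Mpsi = 298.5 GPa.
ΔT = 125.7 K. Constrained thermal stress σ = E·α·ΔT = 298.5×10³ MPa × 3.17×10⁻⁶ × 125.7 = 119 MPa (compressive).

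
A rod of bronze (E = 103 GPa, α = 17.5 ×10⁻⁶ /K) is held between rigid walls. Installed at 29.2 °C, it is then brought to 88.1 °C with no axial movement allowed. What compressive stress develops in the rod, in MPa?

ΔT = 58.90 K. Constrained thermal stress σ = E·α·ΔT = 103.0×10³ MPa × 17.5×10⁻⁶ × 58.90 = 106 MPa (compressive).

106 MPa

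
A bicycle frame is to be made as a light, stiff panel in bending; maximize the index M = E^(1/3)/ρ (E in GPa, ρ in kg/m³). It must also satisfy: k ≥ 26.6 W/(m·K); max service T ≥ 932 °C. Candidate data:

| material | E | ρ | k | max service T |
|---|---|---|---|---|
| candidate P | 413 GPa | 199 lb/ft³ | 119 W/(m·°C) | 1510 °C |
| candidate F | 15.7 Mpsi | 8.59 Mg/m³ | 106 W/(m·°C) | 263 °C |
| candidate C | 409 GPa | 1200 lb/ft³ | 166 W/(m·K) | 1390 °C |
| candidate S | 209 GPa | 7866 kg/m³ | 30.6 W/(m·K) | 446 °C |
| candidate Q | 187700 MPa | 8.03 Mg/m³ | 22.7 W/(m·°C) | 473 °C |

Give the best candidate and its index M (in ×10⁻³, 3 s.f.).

Screen on constraints: k ≥ 26.6 W/(m·K); max service T ≥ 932 °C. Survivors: candidate P, candidate C.
Convert each candidate to consistent units, then evaluate M:
  candidate P: E = 413.0 GPa, ρ = 3188 kg/m³
  candidate C: E = 409.0 GPa, ρ = 19220 kg/m³
  candidate P: M = 2.34×10⁻³
  candidate C: M = 0.386×10⁻³
The maximum is for candidate P.

candidate P, M = 2.34×10⁻³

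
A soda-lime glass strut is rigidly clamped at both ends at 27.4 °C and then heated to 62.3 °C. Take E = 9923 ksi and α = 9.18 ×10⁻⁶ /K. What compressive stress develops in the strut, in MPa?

E = 9923 ksi = 68.42 GPa.
ΔT = 34.90 K. Constrained thermal stress σ = E·α·ΔT = 68.42×10³ MPa × 9.18×10⁻⁶ × 34.90 = 21.9 MPa (compressive).

21.9 MPa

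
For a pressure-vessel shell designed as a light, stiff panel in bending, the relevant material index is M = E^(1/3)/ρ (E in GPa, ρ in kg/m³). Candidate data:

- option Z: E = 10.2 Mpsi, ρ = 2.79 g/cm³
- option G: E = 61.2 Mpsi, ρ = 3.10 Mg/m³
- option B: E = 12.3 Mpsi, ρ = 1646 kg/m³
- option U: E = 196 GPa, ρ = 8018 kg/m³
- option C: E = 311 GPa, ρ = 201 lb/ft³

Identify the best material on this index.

After converting to SI:
  option Z: E = 70.33 GPa, ρ = 2790 kg/m³
  option G: E = 422.0 GPa, ρ = 3100 kg/m³
  option B: E = 84.81 GPa, ρ = 1646 kg/m³
  option U: E = 196.0 GPa, ρ = 8018 kg/m³
  option C: E = 311.0 GPa, ρ = 3220 kg/m³
  option B: M = 2.67×10⁻³
  option G: M = 2.42×10⁻³
  option C: M = 2.10×10⁻³
  option Z: M = 1.48×10⁻³
  option U: M = 0.724×10⁻³
The maximum is for option B.

option B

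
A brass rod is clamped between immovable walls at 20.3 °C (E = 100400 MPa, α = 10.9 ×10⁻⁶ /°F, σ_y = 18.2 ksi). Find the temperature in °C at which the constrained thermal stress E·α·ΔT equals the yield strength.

E = 100400 MPa = 100.4 GPa.
α = 10.9×10⁻⁶/°F × 9/5 = 19.6×10⁻⁶/K.
σ_y = 18.2 ksi = 125.5 MPa.
E·α·ΔT = 125.5 MPa ⇒ ΔT = 125.5 / (100.4×10³ × 19.6×10⁻⁶) = 63.70 K.
T = 20.3 + 63.70 = 84.00 °C.

84.0 °C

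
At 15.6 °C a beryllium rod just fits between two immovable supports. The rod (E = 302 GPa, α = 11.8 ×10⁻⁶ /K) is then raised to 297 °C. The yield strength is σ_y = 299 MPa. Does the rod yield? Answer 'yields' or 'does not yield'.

yields

ΔT = 281.4 K. Constrained thermal stress σ = E·α·ΔT = 302.0×10³ MPa × 11.8×10⁻⁶ × 281.4 = 1000 MPa (compressive).
Compare to σ_y = 299 MPa: σ ≥ σ_y, so it yields.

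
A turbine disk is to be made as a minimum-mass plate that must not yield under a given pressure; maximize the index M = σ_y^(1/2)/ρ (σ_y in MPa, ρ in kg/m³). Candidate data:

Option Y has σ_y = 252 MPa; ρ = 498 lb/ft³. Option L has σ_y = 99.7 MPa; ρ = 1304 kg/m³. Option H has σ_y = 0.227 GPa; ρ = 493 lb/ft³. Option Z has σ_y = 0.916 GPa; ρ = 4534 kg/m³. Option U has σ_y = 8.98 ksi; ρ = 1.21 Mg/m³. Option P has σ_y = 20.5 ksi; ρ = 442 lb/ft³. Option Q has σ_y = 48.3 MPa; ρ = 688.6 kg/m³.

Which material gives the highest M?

option Q

After converting to SI:
  option Y: σ_y = 252.0 MPa, ρ = 7977 kg/m³
  option L: σ_y = 99.70 MPa, ρ = 1304 kg/m³
  option H: σ_y = 227.0 MPa, ρ = 7897 kg/m³
  option Z: σ_y = 916.0 MPa, ρ = 4534 kg/m³
  option U: σ_y = 61.91 MPa, ρ = 1210 kg/m³
  option P: σ_y = 141.3 MPa, ρ = 7080 kg/m³
  option Q: σ_y = 48.30 MPa, ρ = 688.6 kg/m³
  option Q: M = 10.1×10⁻³
  option L: M = 7.66×10⁻³
  option Z: M = 6.68×10⁻³
  option U: M = 6.50×10⁻³
  option Y: M = 1.99×10⁻³
  option H: M = 1.91×10⁻³
  option P: M = 1.68×10⁻³
Option Q ranks first.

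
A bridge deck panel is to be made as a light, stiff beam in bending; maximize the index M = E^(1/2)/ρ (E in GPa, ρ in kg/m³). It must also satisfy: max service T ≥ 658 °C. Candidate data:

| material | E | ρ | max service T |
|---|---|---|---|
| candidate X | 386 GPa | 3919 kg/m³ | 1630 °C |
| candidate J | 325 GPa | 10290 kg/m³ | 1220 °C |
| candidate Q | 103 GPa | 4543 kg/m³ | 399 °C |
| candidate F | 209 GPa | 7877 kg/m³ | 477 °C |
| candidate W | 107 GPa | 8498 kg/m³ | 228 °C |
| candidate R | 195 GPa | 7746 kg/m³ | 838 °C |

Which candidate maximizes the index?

candidate X

Screen on constraints: max service T ≥ 658 °C. Survivors: candidate X, candidate J, candidate R.
Per-candidate index values:
  candidate X: M = 5.01×10⁻³
  candidate R: M = 1.80×10⁻³
  candidate J: M = 1.75×10⁻³
Highest index: candidate X.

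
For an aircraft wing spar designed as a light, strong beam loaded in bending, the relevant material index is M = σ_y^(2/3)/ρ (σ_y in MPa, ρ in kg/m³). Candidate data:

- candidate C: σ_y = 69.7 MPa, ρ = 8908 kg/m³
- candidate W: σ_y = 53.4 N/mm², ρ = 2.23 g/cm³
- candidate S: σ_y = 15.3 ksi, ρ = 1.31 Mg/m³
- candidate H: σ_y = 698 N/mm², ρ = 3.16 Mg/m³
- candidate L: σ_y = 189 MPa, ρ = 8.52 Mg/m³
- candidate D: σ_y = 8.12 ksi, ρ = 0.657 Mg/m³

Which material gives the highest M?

candidate H

Convert each candidate to consistent units, then evaluate M:
  candidate C: σ_y = 69.70 MPa, ρ = 8908 kg/m³
  candidate W: σ_y = 53.40 MPa, ρ = 2230 kg/m³
  candidate S: σ_y = 105.5 MPa, ρ = 1310 kg/m³
  candidate H: σ_y = 698.0 MPa, ρ = 3160 kg/m³
  candidate L: σ_y = 189.0 MPa, ρ = 8520 kg/m³
  candidate D: σ_y = 55.99 MPa, ρ = 657.0 kg/m³
  candidate H: M = 24.9×10⁻³
  candidate D: M = 22.3×10⁻³
  candidate S: M = 17.0×10⁻³
  candidate W: M = 6.36×10⁻³
  candidate L: M = 3.87×10⁻³
  candidate C: M = 1.90×10⁻³
Candidate H has the largest M.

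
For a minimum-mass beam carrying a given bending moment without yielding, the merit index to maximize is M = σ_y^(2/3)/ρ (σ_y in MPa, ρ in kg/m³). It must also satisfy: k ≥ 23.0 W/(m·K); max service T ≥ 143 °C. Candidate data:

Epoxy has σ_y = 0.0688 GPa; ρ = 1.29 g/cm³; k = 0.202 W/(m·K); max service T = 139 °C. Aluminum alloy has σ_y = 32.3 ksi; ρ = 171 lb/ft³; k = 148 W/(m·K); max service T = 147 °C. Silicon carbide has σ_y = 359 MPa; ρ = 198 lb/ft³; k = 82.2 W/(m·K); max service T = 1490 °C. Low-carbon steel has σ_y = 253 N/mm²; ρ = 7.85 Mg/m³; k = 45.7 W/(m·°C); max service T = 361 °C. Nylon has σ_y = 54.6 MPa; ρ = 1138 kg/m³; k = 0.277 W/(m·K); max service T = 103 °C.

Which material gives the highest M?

Screen on constraints: k ≥ 23.0 W/(m·K); max service T ≥ 143 °C. Survivors: aluminum alloy, silicon carbide, low-carbon steel.
Putting every candidate on a common basis:
  aluminum alloy: σ_y = 222.7 MPa, ρ = 2739 kg/m³
  silicon carbide: σ_y = 359.0 MPa, ρ = 3172 kg/m³
  low-carbon steel: σ_y = 253.0 MPa, ρ = 7850 kg/m³
  silicon carbide: M = 15.9×10⁻³
  aluminum alloy: M = 13.4×10⁻³
  low-carbon steel: M = 5.10×10⁻³
Highest index: silicon carbide.

silicon carbide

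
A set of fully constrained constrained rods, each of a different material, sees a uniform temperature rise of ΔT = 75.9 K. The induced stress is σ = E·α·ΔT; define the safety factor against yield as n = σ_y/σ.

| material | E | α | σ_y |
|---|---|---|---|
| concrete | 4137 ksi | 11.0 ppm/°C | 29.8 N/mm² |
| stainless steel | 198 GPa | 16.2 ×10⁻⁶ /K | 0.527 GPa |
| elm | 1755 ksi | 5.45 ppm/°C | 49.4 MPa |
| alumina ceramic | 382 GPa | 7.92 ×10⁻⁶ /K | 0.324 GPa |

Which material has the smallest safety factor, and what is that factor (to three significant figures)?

In consistent units (E in GPa, α in ×10⁻⁶/K, σ_y in MPa):
  concrete: E = 28.52, α = 11.0, σ_y = 29.80 → σ = 23.8 MPa, n = 1.25
  stainless steel: E = 198.0, α = 16.2, σ_y = 527.0 → σ = 243 MPa, n = 2.16
  elm: E = 12.10, α = 5.45, σ_y = 49.40 → σ = 5.01 MPa, n = 9.87
  alumina ceramic: E = 382.0, α = 7.92, σ_y = 324.0 → σ = 230 MPa, n = 1.41
The minimum is concrete at n = 1.25.

concrete, n = 1.25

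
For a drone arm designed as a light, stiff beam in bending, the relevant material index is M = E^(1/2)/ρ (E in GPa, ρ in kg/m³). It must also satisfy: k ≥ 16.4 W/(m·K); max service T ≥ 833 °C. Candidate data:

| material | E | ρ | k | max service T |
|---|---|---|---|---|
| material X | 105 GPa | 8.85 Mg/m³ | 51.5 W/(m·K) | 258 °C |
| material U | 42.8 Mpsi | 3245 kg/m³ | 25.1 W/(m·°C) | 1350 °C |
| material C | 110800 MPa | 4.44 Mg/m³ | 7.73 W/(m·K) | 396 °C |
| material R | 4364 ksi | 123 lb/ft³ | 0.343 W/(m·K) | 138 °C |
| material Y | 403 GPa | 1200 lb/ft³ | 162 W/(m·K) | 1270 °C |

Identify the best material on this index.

material U

Screen on constraints: k ≥ 16.4 W/(m·K); max service T ≥ 833 °C. Survivors: material U, material Y.
Putting every candidate on a common basis:
  material U: E = 295.1 GPa, ρ = 3245 kg/m³
  material Y: E = 403.0 GPa, ρ = 19220 kg/m³
  material U: M = 5.29×10⁻³
  material Y: M = 1.04×10⁻³
Highest index: material U.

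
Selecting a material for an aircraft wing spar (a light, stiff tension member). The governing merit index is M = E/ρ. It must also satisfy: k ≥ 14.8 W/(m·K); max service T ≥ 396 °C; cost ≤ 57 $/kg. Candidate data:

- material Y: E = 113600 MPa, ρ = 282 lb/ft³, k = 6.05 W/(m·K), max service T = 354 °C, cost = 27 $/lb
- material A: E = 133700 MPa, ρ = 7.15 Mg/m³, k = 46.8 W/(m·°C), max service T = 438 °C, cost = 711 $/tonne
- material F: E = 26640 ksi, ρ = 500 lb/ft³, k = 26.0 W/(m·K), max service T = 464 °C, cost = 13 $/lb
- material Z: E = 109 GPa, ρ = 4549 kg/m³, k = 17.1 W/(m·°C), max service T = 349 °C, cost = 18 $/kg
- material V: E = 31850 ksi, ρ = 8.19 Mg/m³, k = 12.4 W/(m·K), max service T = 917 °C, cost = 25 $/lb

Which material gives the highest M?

Screen on constraints: k ≥ 14.8 W/(m·K); max service T ≥ 396 °C; cost ≤ 57 $/kg. Survivors: material A, material F.
Normalizing units and computing the index:
  material A: E = 133.7 GPa, ρ = 7150 kg/m³
  material F: E = 183.7 GPa, ρ = 8009 kg/m³
  material F: M = 22.9 MN·m/kg
  material A: M = 18.7 MN·m/kg
The maximum is for material F.

material F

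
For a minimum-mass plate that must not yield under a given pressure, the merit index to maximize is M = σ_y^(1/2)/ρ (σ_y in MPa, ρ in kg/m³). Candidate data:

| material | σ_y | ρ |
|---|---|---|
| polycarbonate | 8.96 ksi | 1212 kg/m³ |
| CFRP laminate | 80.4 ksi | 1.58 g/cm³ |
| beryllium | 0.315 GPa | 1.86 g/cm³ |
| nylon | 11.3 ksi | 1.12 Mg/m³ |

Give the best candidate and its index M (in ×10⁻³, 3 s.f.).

CFRP laminate, M = 14.9×10⁻³

Convert each candidate to consistent units, then evaluate M:
  polycarbonate: σ_y = 61.78 MPa, ρ = 1212 kg/m³
  CFRP laminate: σ_y = 554.3 MPa, ρ = 1580 kg/m³
  beryllium: σ_y = 315.0 MPa, ρ = 1860 kg/m³
  nylon: σ_y = 77.91 MPa, ρ = 1120 kg/m³
  CFRP laminate: M = 14.9×10⁻³
  beryllium: M = 9.54×10⁻³
  nylon: M = 7.88×10⁻³
  polycarbonate: M = 6.49×10⁻³
The maximum is for CFRP laminate.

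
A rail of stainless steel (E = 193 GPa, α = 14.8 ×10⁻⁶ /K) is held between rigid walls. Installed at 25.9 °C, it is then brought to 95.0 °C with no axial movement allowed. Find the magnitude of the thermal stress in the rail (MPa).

ΔT = 69.10 K. Constrained thermal stress σ = E·α·ΔT = 193.0×10³ MPa × 14.8×10⁻⁶ × 69.10 = 197 MPa (compressive).

197 MPa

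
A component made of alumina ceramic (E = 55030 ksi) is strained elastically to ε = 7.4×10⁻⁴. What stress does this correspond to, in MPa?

281 MPa

E = 55030 ksi = 379.4 GPa.
σ = E·ε = 379400 MPa × 7.4×10⁻⁴ = 281 MPa.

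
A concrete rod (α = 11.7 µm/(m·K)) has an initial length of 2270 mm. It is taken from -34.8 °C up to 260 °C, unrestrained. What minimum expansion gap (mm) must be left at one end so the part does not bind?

ΔT = 260 − (-34.8) = 294.8 K.
ΔL = α·L₀·ΔT = 11.7×10⁻⁶ × 2270 mm × 294.8 K = 7.83 mm.

7.83 mm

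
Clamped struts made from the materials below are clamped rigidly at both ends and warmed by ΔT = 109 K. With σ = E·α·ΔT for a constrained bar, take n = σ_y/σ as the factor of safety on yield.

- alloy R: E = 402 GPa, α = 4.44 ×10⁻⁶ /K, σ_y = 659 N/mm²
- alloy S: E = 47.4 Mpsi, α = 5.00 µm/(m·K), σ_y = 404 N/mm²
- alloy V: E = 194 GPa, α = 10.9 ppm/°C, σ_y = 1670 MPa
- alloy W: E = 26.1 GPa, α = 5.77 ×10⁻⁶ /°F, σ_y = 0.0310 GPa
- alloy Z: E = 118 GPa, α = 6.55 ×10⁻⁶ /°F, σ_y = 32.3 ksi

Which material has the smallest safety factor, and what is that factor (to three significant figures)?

alloy W, n = 1.05

In consistent units (E in GPa, α in ×10⁻⁶/K, σ_y in MPa):
  alloy R: E = 402.0, α = 4.44, σ_y = 659.0 → σ = 195 MPa, n = 3.39
  alloy S: E = 326.8, α = 5.00, σ_y = 404.0 → σ = 178 MPa, n = 2.27
  alloy V: E = 194.0, α = 10.9, σ_y = 1670 → σ = 230 MPa, n = 7.25
  alloy W: E = 26.10, α = 10.4, σ_y = 31.00 → σ = 29.5 MPa, n = 1.05
  alloy Z: E = 118.0, α = 11.8, σ_y = 222.7 → σ = 152 MPa, n = 1.47
Alloy W has the lowest safety factor, n = 1.05.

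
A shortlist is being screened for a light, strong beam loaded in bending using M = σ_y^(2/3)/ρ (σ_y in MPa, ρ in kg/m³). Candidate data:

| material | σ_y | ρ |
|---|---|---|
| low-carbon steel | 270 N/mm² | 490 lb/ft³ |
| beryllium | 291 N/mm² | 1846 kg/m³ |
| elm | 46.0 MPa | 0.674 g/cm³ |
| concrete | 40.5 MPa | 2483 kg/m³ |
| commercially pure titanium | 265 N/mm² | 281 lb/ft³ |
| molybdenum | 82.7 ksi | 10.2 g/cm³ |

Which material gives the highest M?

beryllium

Putting every candidate on a common basis:
  low-carbon steel: σ_y = 270.0 MPa, ρ = 7849 kg/m³
  beryllium: σ_y = 291.0 MPa, ρ = 1846 kg/m³
  elm: σ_y = 46.00 MPa, ρ = 674.0 kg/m³
  concrete: σ_y = 40.50 MPa, ρ = 2483 kg/m³
  commercially pure titanium: σ_y = 265.0 MPa, ρ = 4501 kg/m³
  molybdenum: σ_y = 570.2 MPa, ρ = 10200 kg/m³
  beryllium: M = 23.8×10⁻³
  elm: M = 19.0×10⁻³
  commercially pure titanium: M = 9.17×10⁻³
  molybdenum: M = 6.74×10⁻³
  low-carbon steel: M = 5.32×10⁻³
  concrete: M = 4.75×10⁻³
The maximum is for beryllium.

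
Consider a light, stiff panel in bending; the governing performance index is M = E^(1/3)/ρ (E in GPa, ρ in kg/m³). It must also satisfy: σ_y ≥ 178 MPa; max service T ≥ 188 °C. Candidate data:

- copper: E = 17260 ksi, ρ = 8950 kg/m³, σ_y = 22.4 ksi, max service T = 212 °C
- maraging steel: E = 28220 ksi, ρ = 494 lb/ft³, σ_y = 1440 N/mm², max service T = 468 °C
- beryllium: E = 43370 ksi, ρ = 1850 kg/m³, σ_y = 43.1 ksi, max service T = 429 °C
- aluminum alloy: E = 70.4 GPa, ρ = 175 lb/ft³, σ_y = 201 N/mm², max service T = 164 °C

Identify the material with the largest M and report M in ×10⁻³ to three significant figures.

beryllium, M = 3.61×10⁻³

Screen on constraints: σ_y ≥ 178 MPa; max service T ≥ 188 °C. Survivors: maraging steel, beryllium.
Convert each candidate to consistent units, then evaluate M:
  maraging steel: E = 194.6 GPa, ρ = 7913 kg/m³
  beryllium: E = 299.0 GPa, ρ = 1850 kg/m³
  beryllium: M = 3.61×10⁻³
  maraging steel: M = 0.732×10⁻³
Highest index: beryllium.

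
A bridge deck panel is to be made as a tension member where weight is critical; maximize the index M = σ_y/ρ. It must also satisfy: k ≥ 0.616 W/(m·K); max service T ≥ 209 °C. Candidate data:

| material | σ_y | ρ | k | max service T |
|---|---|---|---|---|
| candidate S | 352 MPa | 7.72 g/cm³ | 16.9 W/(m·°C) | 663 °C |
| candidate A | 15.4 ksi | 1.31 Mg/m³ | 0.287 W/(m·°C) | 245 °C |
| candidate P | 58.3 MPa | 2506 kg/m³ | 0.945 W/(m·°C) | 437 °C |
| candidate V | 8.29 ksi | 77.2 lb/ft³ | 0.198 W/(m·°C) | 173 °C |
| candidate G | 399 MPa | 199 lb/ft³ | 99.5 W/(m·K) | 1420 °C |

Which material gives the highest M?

Screen on constraints: k ≥ 0.616 W/(m·K); max service T ≥ 209 °C. Survivors: candidate S, candidate P, candidate G.
Convert each candidate to consistent units, then evaluate M:
  candidate S: σ_y = 352.0 MPa, ρ = 7720 kg/m³
  candidate P: σ_y = 58.30 MPa, ρ = 2506 kg/m³
  candidate G: σ_y = 399.0 MPa, ρ = 3188 kg/m³
  candidate G: M = 125 kN·m/kg
  candidate S: M = 45.6 kN·m/kg
  candidate P: M = 23.3 kN·m/kg
Candidate G ranks first.

candidate G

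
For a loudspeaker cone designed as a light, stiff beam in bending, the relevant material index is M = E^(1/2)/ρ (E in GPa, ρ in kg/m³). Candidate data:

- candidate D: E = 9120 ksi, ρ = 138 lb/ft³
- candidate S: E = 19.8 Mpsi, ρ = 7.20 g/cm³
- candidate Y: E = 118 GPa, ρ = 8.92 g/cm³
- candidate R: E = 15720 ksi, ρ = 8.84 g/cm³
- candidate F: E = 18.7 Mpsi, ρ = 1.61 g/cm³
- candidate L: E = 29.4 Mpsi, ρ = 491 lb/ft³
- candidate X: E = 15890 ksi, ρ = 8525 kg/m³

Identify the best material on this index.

Normalizing units and computing the index:
  candidate D: E = 62.88 GPa, ρ = 2211 kg/m³
  candidate S: E = 136.5 GPa, ρ = 7200 kg/m³
  candidate Y: E = 118.0 GPa, ρ = 8920 kg/m³
  candidate R: E = 108.4 GPa, ρ = 8840 kg/m³
  candidate F: E = 128.9 GPa, ρ = 1610 kg/m³
  candidate L: E = 202.7 GPa, ρ = 7865 kg/m³
  candidate X: E = 109.6 GPa, ρ = 8525 kg/m³
  candidate F: M = 7.05×10⁻³
  candidate D: M = 3.59×10⁻³
  candidate L: M = 1.81×10⁻³
  candidate S: M = 1.62×10⁻³
  candidate X: M = 1.23×10⁻³
  candidate Y: M = 1.22×10⁻³
  candidate R: M = 1.18×10⁻³
Candidate F has the largest M.

candidate F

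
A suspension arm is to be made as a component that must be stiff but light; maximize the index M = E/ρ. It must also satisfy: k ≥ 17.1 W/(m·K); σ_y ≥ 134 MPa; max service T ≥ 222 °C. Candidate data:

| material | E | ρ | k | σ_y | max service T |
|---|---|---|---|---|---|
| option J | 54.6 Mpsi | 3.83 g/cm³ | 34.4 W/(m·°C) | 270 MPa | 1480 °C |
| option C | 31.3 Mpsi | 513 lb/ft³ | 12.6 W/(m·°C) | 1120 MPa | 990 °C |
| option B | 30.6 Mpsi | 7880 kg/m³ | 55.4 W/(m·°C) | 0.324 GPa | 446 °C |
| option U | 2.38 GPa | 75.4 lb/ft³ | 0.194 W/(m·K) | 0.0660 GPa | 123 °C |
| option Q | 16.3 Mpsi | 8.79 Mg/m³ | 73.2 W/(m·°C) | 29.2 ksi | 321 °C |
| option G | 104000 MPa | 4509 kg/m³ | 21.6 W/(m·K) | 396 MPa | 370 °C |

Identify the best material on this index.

option J

Screen on constraints: k ≥ 17.1 W/(m·K); σ_y ≥ 134 MPa; max service T ≥ 222 °C. Survivors: option J, option B, option Q, option G.
In SI units:
  option J: E = 376.5 GPa, ρ = 3830 kg/m³
  option B: E = 211.0 GPa, ρ = 7880 kg/m³
  option Q: E = 112.4 GPa, ρ = 8790 kg/m³
  option G: E = 104.0 GPa, ρ = 4509 kg/m³
  option J: M = 98.3 MN·m/kg
  option B: M = 26.8 MN·m/kg
  option G: M = 23.1 MN·m/kg
  option Q: M = 12.8 MN·m/kg
Highest index: option J.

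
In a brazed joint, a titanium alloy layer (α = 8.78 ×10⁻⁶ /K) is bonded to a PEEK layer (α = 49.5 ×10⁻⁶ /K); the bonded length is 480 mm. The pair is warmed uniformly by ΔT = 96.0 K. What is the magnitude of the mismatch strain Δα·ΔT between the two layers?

Δα = |8.78 − 49.5|×10⁻⁶/K = 40.7×10⁻⁶/K.
Mismatch strain = Δα·ΔT = 40.7×10⁻⁶ × 96.0 = 3.91×10⁻³.

3.91×10⁻³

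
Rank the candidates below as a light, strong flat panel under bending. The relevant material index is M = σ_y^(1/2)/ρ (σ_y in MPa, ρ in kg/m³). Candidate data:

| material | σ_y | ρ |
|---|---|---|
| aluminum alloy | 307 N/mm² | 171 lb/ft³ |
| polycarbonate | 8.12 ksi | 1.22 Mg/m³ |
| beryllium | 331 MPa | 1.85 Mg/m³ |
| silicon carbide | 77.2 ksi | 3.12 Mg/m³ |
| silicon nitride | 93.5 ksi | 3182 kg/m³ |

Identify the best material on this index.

In SI units:
  aluminum alloy: σ_y = 307.0 MPa, ρ = 2739 kg/m³
  polycarbonate: σ_y = 55.99 MPa, ρ = 1220 kg/m³
  beryllium: σ_y = 331.0 MPa, ρ = 1850 kg/m³
  silicon carbide: σ_y = 532.3 MPa, ρ = 3120 kg/m³
  silicon nitride: σ_y = 644.7 MPa, ρ = 3182 kg/m³
  beryllium: M = 9.83×10⁻³
  silicon nitride: M = 7.98×10⁻³
  silicon carbide: M = 7.39×10⁻³
  aluminum alloy: M = 6.40×10⁻³
  polycarbonate: M = 6.13×10⁻³
Beryllium ranks first.

beryllium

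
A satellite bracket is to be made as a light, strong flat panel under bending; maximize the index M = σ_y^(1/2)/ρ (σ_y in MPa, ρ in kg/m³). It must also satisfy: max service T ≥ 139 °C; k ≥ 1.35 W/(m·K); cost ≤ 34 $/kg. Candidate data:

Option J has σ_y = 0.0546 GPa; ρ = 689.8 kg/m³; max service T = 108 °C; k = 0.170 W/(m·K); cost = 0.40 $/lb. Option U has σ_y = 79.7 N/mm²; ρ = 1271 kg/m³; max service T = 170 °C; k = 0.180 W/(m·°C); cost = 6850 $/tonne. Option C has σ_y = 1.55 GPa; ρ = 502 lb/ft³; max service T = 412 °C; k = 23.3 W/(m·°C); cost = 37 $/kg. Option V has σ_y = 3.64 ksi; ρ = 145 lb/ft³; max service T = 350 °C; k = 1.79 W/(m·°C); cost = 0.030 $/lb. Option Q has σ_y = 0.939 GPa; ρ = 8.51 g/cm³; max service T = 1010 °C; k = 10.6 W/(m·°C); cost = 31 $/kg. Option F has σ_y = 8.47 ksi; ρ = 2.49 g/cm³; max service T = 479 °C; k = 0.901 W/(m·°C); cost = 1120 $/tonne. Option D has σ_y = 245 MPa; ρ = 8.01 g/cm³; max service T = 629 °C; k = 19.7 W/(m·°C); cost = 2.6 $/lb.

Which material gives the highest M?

option Q

Screen on constraints: max service T ≥ 139 °C; k ≥ 1.35 W/(m·K); cost ≤ 34 $/kg. Survivors: option V, option Q, option D.
In SI units:
  option V: σ_y = 25.10 MPa, ρ = 2323 kg/m³
  option Q: σ_y = 939.0 MPa, ρ = 8510 kg/m³
  option D: σ_y = 245.0 MPa, ρ = 8010 kg/m³
  option Q: M = 3.60×10⁻³
  option V: M = 2.16×10⁻³
  option D: M = 1.95×10⁻³
Option Q has the largest M.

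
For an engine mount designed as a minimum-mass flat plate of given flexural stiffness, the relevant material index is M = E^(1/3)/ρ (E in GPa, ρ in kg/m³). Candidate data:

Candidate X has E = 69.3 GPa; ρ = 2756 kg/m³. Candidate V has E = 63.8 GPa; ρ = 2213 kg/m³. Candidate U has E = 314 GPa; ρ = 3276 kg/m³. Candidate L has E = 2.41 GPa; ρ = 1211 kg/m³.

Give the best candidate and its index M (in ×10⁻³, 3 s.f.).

Evaluate M for each candidate:
  candidate U: M = 2.07×10⁻³
  candidate V: M = 1.81×10⁻³
  candidate X: M = 1.49×10⁻³
  candidate L: M = 1.11×10⁻³
Candidate U has the largest M.

candidate U, M = 2.07×10⁻³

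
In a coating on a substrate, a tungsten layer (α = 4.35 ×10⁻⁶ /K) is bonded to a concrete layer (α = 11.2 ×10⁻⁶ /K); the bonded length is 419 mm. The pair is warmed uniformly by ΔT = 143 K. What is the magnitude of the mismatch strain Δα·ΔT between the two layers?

9.80×10⁻⁴

Δα = |4.35 − 11.2|×10⁻⁶/K = 6.85×10⁻⁶/K.
Mismatch strain = Δα·ΔT = 6.85×10⁻⁶ × 143.0 = 9.80×10⁻⁴.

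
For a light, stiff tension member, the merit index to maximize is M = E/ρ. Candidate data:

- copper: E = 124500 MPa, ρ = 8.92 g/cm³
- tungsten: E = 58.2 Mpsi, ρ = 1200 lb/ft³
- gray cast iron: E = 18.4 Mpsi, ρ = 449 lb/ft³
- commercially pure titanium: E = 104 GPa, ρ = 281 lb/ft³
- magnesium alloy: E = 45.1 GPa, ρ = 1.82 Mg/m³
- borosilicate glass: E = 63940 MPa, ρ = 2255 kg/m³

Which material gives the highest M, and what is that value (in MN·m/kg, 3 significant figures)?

Normalizing units and computing the index:
  copper: E = 124.5 GPa, ρ = 8920 kg/m³
  tungsten: E = 401.3 GPa, ρ = 19220 kg/m³
  gray cast iron: E = 126.9 GPa, ρ = 7192 kg/m³
  commercially pure titanium: E = 104.0 GPa, ρ = 4501 kg/m³
  magnesium alloy: E = 45.10 GPa, ρ = 1820 kg/m³
  borosilicate glass: E = 63.94 GPa, ρ = 2255 kg/m³
  borosilicate glass: M = 28.4 MN·m/kg
  magnesium alloy: M = 24.8 MN·m/kg
  commercially pure titanium: M = 23.1 MN·m/kg
  tungsten: M = 20.9 MN·m/kg
  gray cast iron: M = 17.6 MN·m/kg
  copper: M = 14.0 MN·m/kg
Borosilicate glass ranks first.

borosilicate glass, M = 28.4 MN·m/kg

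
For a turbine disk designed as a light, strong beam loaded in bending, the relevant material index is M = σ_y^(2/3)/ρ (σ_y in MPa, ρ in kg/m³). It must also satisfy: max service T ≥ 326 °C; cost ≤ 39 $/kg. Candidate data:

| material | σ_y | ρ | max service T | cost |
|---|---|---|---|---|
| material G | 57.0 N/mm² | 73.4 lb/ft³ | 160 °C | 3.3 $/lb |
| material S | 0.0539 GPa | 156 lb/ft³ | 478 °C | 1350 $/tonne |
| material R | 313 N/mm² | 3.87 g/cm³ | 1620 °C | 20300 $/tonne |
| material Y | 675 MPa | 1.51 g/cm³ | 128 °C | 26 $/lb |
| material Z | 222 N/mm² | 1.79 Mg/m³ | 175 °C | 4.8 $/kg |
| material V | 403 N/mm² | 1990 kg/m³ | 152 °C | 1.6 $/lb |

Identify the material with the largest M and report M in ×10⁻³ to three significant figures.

Screen on constraints: max service T ≥ 326 °C; cost ≤ 39 $/kg. Survivors: material S, material R.
In SI units:
  material S: σ_y = 53.90 MPa, ρ = 2499 kg/m³
  material R: σ_y = 313.0 MPa, ρ = 3870 kg/m³
  material R: M = 11.9×10⁻³
  material S: M = 5.71×10⁻³
Material R ranks first.

material R, M = 11.9×10⁻³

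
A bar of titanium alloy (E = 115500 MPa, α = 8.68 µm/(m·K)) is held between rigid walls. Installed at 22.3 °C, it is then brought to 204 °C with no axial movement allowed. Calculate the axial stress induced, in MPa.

182 MPa

E = 115500 MPa = 115.5 GPa.
ΔT = 181.7 K. Constrained thermal stress σ = E·α·ΔT = 115.5×10³ MPa × 8.68×10⁻⁶ × 181.7 = 182 MPa (compressive).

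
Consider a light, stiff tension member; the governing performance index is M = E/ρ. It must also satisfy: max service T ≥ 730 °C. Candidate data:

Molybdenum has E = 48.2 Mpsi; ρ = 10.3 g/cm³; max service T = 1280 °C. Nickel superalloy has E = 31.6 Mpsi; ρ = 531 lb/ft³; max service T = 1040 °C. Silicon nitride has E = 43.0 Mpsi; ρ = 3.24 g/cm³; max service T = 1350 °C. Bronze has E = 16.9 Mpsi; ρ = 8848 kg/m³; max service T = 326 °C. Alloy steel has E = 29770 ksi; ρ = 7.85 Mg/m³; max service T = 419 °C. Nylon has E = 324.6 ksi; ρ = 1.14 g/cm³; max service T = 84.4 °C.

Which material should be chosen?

silicon nitride

Screen on constraints: max service T ≥ 730 °C. Survivors: molybdenum, nickel superalloy, silicon nitride.
Normalizing units and computing the index:
  molybdenum: E = 332.3 GPa, ρ = 10300 kg/m³
  nickel superalloy: E = 217.9 GPa, ρ = 8506 kg/m³
  silicon nitride: E = 296.5 GPa, ρ = 3240 kg/m³
  silicon nitride: M = 91.5 MN·m/kg
  molybdenum: M = 32.3 MN·m/kg
  nickel superalloy: M = 25.6 MN·m/kg
Silicon nitride ranks first.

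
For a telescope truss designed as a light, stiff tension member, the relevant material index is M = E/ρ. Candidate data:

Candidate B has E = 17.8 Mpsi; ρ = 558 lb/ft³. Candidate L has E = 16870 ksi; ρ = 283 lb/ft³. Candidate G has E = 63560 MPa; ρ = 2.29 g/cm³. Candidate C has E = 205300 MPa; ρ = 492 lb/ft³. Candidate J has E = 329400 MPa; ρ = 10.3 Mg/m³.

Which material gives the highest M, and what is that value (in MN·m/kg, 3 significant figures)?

candidate J, M = 32.0 MN·m/kg

Putting every candidate on a common basis:
  candidate B: E = 122.7 GPa, ρ = 8938 kg/m³
  candidate L: E = 116.3 GPa, ρ = 4533 kg/m³
  candidate G: E = 63.56 GPa, ρ = 2290 kg/m³
  candidate C: E = 205.3 GPa, ρ = 7881 kg/m³
  candidate J: E = 329.4 GPa, ρ = 10300 kg/m³
  candidate J: M = 32.0 MN·m/kg
  candidate G: M = 27.8 MN·m/kg
  candidate C: M = 26.0 MN·m/kg
  candidate L: M = 25.7 MN·m/kg
  candidate B: M = 13.7 MN·m/kg
Candidate J has the largest M.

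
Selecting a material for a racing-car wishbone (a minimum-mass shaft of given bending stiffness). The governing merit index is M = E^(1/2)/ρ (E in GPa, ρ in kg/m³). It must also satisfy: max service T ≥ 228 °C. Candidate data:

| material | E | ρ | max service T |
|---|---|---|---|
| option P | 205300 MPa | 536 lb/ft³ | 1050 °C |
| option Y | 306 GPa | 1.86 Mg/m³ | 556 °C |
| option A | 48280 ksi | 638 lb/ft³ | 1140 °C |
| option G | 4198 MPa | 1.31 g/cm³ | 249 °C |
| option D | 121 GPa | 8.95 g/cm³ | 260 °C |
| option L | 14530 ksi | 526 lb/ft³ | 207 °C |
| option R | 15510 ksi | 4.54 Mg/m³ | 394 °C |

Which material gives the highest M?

Screen on constraints: max service T ≥ 228 °C. Survivors: option P, option Y, option A, option G, option D, option R.
Normalizing units and computing the index:
  option P: E = 205.3 GPa, ρ = 8586 kg/m³
  option Y: E = 306.0 GPa, ρ = 1860 kg/m³
  option A: E = 332.9 GPa, ρ = 10220 kg/m³
  option G: E = 4.198 GPa, ρ = 1310 kg/m³
  option D: E = 121.0 GPa, ρ = 8950 kg/m³
  option R: E = 106.9 GPa, ρ = 4540 kg/m³
  option Y: M = 9.40×10⁻³
  option R: M = 2.28×10⁻³
  option A: M = 1.79×10⁻³
  option P: M = 1.67×10⁻³
  option G: M = 1.56×10⁻³
  option D: M = 1.23×10⁻³
The maximum is for option Y.

option Y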